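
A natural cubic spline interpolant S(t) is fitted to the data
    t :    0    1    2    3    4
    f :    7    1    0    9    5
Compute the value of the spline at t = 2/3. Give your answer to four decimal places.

Let σ_i = S''(x_i). Step sizes h_i = 1, 1, 1, 1; slopes of the chords Δ_i = (y_(i+1) - y_i)/h_i = -6, -1, 9, -4.
  1·σ_0 + 4·σ_1 + 1·σ_2 = 6(Δ_1 - Δ_0) = 30
  1·σ_1 + 4·σ_2 + 1·σ_3 = 6(Δ_2 - Δ_1) = 60
  1·σ_2 + 4·σ_3 + 1·σ_4 = 6(Δ_3 - Δ_2) = -78
Natural end conditions: σ_0 = σ_4 = 0.
Solving: σ_0 = 0, σ_1 = 33/14, σ_2 = 144/7, σ_3 = -345/14, σ_4 = 0.
On [0, 1], S(t) = 7 - 179/28·t + 0·t² + 11/28·t³.
With t = 2/3: S(2/3) = 1079/378.

2.8545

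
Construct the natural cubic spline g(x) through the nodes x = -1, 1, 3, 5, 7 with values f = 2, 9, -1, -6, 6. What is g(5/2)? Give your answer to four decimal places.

2.1110

Write M_i for g''(x_i). With h_i = 2, 2, 2, 2 and divided differences Δ_i = 7/2, -5, -5/2, 6, the continuity of g' gives the tridiagonal system
  2·M_0 + 8·M_1 + 2·M_2 = 6(Δ_1 - Δ_0) = -51
  2·M_1 + 8·M_2 + 2·M_3 = 6(Δ_2 - Δ_1) = 15
  2·M_2 + 8·M_3 + 2·M_4 = 6(Δ_3 - Δ_2) = 51
Natural end conditions: M_0 = M_4 = 0.
Forward elimination and back-substitution give M_0 = 0, M_1 = -387/56, M_2 = 15/7, M_3 = 327/56, M_4 = 0.
On [1, 3], g(x) = 9 - 31/28·(x - 1) - 387/112·(x - 1)² + 169/224·(x - 1)³.
With (x - 1) = 3/2: g(5/2) = 3783/1792.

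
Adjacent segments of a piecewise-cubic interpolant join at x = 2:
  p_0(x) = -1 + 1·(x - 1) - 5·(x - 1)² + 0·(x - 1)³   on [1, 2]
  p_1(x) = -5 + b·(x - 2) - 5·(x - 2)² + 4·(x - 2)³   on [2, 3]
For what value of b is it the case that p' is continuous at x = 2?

p_0'(x) = 1 - 10·(x - 1) + 0·(x - 1)², so p_0'(2) = -9. On the right, p_1'(2) = b, so b = -9.

-9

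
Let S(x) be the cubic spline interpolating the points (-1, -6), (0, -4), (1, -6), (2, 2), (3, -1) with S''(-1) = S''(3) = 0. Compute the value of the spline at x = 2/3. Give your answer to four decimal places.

Put σ_i = S'' at the i-th knot. Here h = (1, 1, 1, 1) and Δ = (2, -2, 8, -3), so the interior equations h_(i-1)·σ_(i-1) + 2(h_(i-1)+h_i)·σ_i + h_i·σ_(i+1) = 6(Δ_i − Δ_(i-1)) read
  1·σ_0 + 4·σ_1 + 1·σ_2 = 6(Δ_1 - Δ_0) = -24
  1·σ_1 + 4·σ_2 + 1·σ_3 = 6(Δ_2 - Δ_1) = 60
  1·σ_2 + 4·σ_3 + 1·σ_4 = 6(Δ_3 - Δ_2) = -66
Natural end conditions: σ_0 = σ_4 = 0.
Solving the tridiagonal system: σ_0 = 0, σ_1 = -333/28, σ_2 = 165/7, σ_3 = -627/28, σ_4 = 0.
On [0, 1], S(x) = -4 - 55/28·x - 333/56·x² + 331/56·x³.
With x = 2/3: S(2/3) = -1172/189.

-6.2011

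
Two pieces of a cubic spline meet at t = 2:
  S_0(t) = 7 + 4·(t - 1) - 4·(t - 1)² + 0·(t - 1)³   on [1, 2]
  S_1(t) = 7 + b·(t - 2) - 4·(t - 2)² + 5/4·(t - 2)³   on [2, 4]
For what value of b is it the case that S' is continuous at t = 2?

S_0'(t) = 4 - 8·(t - 1) + 0·(t - 1)², so S_0'(2) = -4. On the right, S_1'(2) = b, so b = -4.

-4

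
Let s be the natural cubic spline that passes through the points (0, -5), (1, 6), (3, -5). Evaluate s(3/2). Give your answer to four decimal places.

6.8594

With M_i denoting the second derivative at x_i, h_i = 1, 2, and Δ_i = (y_(i+1) − y_i)/h_i = 11, -11/2:
  1·M_0 + 6·M_1 + 2·M_2 = 6(Δ_1 - Δ_0) = -99
Natural end conditions: M_0 = M_2 = 0.
Forward elimination and back-substitution give M_0 = 0, M_1 = -33/2, M_2 = 0.
On [1, 3], s(x) = 6 + 11/2·(x - 1) - 33/4·(x - 1)² + 11/8·(x - 1)³.
With (x - 1) = 1/2: s(3/2) = 439/64.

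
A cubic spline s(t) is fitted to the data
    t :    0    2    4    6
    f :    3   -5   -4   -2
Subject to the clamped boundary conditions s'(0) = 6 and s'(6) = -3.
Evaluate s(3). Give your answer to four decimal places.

Put σ_i = s'' at the i-th knot. Here h = (2, 2, 2) and Δ = (-4, 1/2, 1), so the interior equations h_(i-1)·σ_(i-1) + 2(h_(i-1)+h_i)·σ_i + h_i·σ_(i+1) = 6(Δ_i − Δ_(i-1)) read
  2·σ_0 + 8·σ_1 + 2·σ_2 = 6(Δ_1 - Δ_0) = 27
  2·σ_1 + 8·σ_2 + 2·σ_3 = 6(Δ_2 - Δ_1) = 3
Clamped end conditions give two more equations: 2h_0·σ_0 + h_0·σ_1 = 6(Δ_0 - s'(0)) = -60 and h_2·σ_2 + 2h_2·σ_3 = 6(s'(6) - Δ_2) = -24.
Hence σ_0 = -191/10, σ_1 = 41/5, σ_2 = -1/5, σ_3 = -59/10.
On [2, 4], s(t) = -5 - 49/10·(t - 2) + 41/10·(t - 2)² - 7/10·(t - 2)³.
With (t - 2) = 1: s(3) = -13/2.

-6.5000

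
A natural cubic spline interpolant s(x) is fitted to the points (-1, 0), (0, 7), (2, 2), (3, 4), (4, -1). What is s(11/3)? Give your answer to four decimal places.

With m_i denoting the second derivative at x_i, h_i = 1, 2, 1, 1, and Δ_i = (y_(i+1) − y_i)/h_i = 7, -5/2, 2, -5:
  1·m_0 + 6·m_1 + 2·m_2 = 6(Δ_1 - Δ_0) = -57
  2·m_1 + 6·m_2 + 1·m_3 = 6(Δ_2 - Δ_1) = 27
  1·m_2 + 4·m_3 + 1·m_4 = 6(Δ_3 - Δ_2) = -42
Natural end conditions: m_0 = m_4 = 0.
Forward elimination and back-substitution give m_0 = 0, m_1 = -1611/122, m_2 = 678/61, m_3 = -810/61, m_4 = 0.
On [3, 4], s(x) = 4 - 35/61·(x - 3) - 405/61·(x - 3)² + 135/61·(x - 3)³.
With (x - 3) = 2/3: s(11/3) = 242/183.

1.3224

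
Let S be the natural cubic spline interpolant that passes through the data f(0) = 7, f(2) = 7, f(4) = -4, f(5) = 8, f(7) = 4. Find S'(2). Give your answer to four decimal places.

Let M_i = S''(x_i). Step sizes h_i = 2, 2, 1, 2; slopes of the chords Δ_i = (y_(i+1) - y_i)/h_i = 0, -11/2, 12, -2.
  2·M_0 + 8·M_1 + 2·M_2 = 6(Δ_1 - Δ_0) = -33
  2·M_1 + 6·M_2 + 1·M_3 = 6(Δ_2 - Δ_1) = 105
  1·M_2 + 6·M_3 + 2·M_4 = 6(Δ_3 - Δ_2) = -84
Natural end conditions: M_0 = M_4 = 0.
Solving: M_0 = 0, M_1 = -2583/256, M_2 = 1527/64, M_3 = -2301/128, M_4 = 0.
On [2, 4], S'(x) = b_1 + 2c_1·(x - 2) + 3d_1·(x - 2)² with b_1 = Δ_1 - h_1(2M_1 + M_2)/6 = -861/128, c_1 = M_1/2 = -2583/512, d_1 = (M_2 - M_1)/(6h_1) = 2897/1024. So S'(2) = -861/128.

-6.7266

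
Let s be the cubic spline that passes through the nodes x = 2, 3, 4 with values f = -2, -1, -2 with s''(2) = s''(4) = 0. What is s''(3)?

Write M_i for s''(x_i). With h_i = 1, 1 and divided differences Δ_i = 1, -1, the continuity of s' gives the tridiagonal system
  1·M_0 + 4·M_1 + 1·M_2 = 6(Δ_1 - Δ_0) = -12
Natural end conditions: M_0 = M_2 = 0.
Solving: M_0 = 0, M_1 = -3, M_2 = 0.

-3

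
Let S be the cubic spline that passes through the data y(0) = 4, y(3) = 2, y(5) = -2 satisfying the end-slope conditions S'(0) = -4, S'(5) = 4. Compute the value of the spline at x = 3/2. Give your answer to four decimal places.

2.4750

With M_i denoting the second derivative at x_i, h_i = 3, 2, and Δ_i = (y_(i+1) − y_i)/h_i = -2/3, -2:
  3·M_0 + 10·M_1 + 2·M_2 = 6(Δ_1 - Δ_0) = -8
Clamped end conditions give two more equations: 2h_0·M_0 + h_0·M_1 = 6(Δ_0 - S'(0)) = 20 and h_1·M_1 + 2h_1·M_2 = 6(S'(5) - Δ_1) = 36.
Forward elimination and back-substitution give M_0 = 86/15, M_1 = -24/5, M_2 = 57/5.
On [0, 3], S(x) = 4 - 4·x + 43/15·x² - 79/135·x³.
With x = 3/2: S(3/2) = 99/40.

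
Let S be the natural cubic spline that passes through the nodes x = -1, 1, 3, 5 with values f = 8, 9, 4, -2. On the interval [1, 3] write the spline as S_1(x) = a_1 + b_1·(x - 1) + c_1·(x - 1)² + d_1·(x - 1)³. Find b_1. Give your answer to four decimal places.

-1.0333

With m_i denoting the second derivative at x_i, h_i = 2, 2, 2, and Δ_i = (y_(i+1) − y_i)/h_i = 1/2, -5/2, -3:
  2·m_0 + 8·m_1 + 2·m_2 = 6(Δ_1 - Δ_0) = -18
  2·m_1 + 8·m_2 + 2·m_3 = 6(Δ_2 - Δ_1) = -3
Natural end conditions: m_0 = m_3 = 0.
Forward elimination and back-substitution give m_0 = 0, m_1 = -23/10, m_2 = 1/5, m_3 = 0.
On [1, 3], with S_1(x) = a_1 + b_1·(x - 1) + c_1·(x - 1)² + d_1·(x - 1)³: c_1 = m_1/2 = -23/20, d_1 = (m_2 - m_1)/(6h_1) = 5/24, b_1 = Δ_1 - h_1(2m_1 + m_2)/6 = -31/30.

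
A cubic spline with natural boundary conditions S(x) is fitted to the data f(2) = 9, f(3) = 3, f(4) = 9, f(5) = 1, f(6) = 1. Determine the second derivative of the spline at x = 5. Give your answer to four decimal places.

20.1429

Put M_i = S'' at the i-th knot. Here h = (1, 1, 1, 1) and Δ = (-6, 6, -8, 0), so the interior equations h_(i-1)·M_(i-1) + 2(h_(i-1)+h_i)·M_i + h_i·M_(i+1) = 6(Δ_i − Δ_(i-1)) read
  1·M_0 + 4·M_1 + 1·M_2 = 6(Δ_1 - Δ_0) = 72
  1·M_1 + 4·M_2 + 1·M_3 = 6(Δ_2 - Δ_1) = -84
  1·M_2 + 4·M_3 + 1·M_4 = 6(Δ_3 - Δ_2) = 48
Natural end conditions: M_0 = M_4 = 0.
Hence M_0 = 0, M_1 = 183/7, M_2 = -228/7, M_3 = 141/7, M_4 = 0.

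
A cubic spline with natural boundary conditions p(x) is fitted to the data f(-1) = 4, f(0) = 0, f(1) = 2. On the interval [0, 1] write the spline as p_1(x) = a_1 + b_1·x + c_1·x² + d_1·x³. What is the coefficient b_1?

With M_i denoting the second derivative at x_i, h_i = 1, 1, and Δ_i = (y_(i+1) − y_i)/h_i = -4, 2:
  1·M_0 + 4·M_1 + 1·M_2 = 6(Δ_1 - Δ_0) = 36
Natural end conditions: M_0 = M_2 = 0.
Solving the tridiagonal system: M_0 = 0, M_1 = 9, M_2 = 0.
On [0, 1], with p_1(x) = a_1 + b_1·x + c_1·x² + d_1·x³: c_1 = M_1/2 = 9/2, d_1 = (M_2 - M_1)/(6h_1) = -3/2, b_1 = Δ_1 - h_1(2M_1 + M_2)/6 = -1.

-1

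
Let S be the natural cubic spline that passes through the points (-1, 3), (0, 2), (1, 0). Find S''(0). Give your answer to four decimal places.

-1.5000

Write M_i for S''(x_i). With h_i = 1, 1 and divided differences Δ_i = -1, -2, the continuity of S' gives the tridiagonal system
  1·M_0 + 4·M_1 + 1·M_2 = 6(Δ_1 - Δ_0) = -6
Natural end conditions: M_0 = M_2 = 0.
Hence M_0 = 0, M_1 = -3/2, M_2 = 0.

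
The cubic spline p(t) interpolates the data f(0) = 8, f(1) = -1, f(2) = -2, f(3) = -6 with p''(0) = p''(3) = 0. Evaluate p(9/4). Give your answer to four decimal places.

Put m_i = p'' at the i-th knot. Here h = (1, 1, 1) and Δ = (-9, -1, -4), so the interior equations h_(i-1)·m_(i-1) + 2(h_(i-1)+h_i)·m_i + h_i·m_(i+1) = 6(Δ_i − Δ_(i-1)) read
  1·m_0 + 4·m_1 + 1·m_2 = 6(Δ_1 - Δ_0) = 48
  1·m_1 + 4·m_2 + 1·m_3 = 6(Δ_2 - Δ_1) = -18
Natural end conditions: m_0 = m_3 = 0.
Hence m_0 = 0, m_1 = 14, m_2 = -8, m_3 = 0.
On [2, 3], p(t) = -2 - 4/3·(t - 2) - 4·(t - 2)² + 4/3·(t - 2)³.
With (t - 2) = 1/4: p(9/4) = -41/16.

-2.5625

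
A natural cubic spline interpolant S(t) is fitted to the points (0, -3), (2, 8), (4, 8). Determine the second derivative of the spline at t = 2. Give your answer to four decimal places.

-4.1250

Let m_i = S''(x_i). Step sizes h_i = 2, 2; slopes of the chords Δ_i = (y_(i+1) - y_i)/h_i = 11/2, 0.
  2·m_0 + 8·m_1 + 2·m_2 = 6(Δ_1 - Δ_0) = -33
Natural end conditions: m_0 = m_2 = 0.
Hence m_0 = 0, m_1 = -33/8, m_2 = 0.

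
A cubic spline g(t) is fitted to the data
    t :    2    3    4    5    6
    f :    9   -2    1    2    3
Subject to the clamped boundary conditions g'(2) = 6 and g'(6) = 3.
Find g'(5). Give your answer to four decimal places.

Put M_i = g'' at the i-th knot. Here h = (1, 1, 1, 1) and Δ = (-11, 3, 1, 1), so the interior equations h_(i-1)·M_(i-1) + 2(h_(i-1)+h_i)·M_i + h_i·M_(i+1) = 6(Δ_i − Δ_(i-1)) read
  1·M_0 + 4·M_1 + 1·M_2 = 6(Δ_1 - Δ_0) = 84
  1·M_1 + 4·M_2 + 1·M_3 = 6(Δ_2 - Δ_1) = -12
  1·M_2 + 4·M_3 + 1·M_4 = 6(Δ_3 - Δ_2) = 0
Clamped end conditions give two more equations: 2h_0·M_0 + h_0·M_1 = 6(Δ_0 - g'(2)) = -102 and h_3·M_3 + 2h_3·M_4 = 6(g'(6) - Δ_3) = 12.
Forward elimination and back-substitution give M_0 = -2025/28, M_1 = 597/14, M_2 = -57/4, M_3 = 33/14, M_4 = 135/28.
On [5, 6], g'(t) = b_3 + 2c_3·(t - 5) + 3d_3·(t - 5)² with b_3 = Δ_3 - h_3(2M_3 + M_4)/6 = -33/56, c_3 = M_3/2 = 33/28, d_3 = (M_4 - M_3)/(6h_3) = 23/56. So g'(5) = -33/56.

-0.5893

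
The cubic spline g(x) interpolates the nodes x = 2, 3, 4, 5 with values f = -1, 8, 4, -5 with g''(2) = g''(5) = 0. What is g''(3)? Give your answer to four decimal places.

Let M_i = g''(x_i). Step sizes h_i = 1, 1, 1; slopes of the chords Δ_i = (y_(i+1) - y_i)/h_i = 9, -4, -9.
  1·M_0 + 4·M_1 + 1·M_2 = 6(Δ_1 - Δ_0) = -78
  1·M_1 + 4·M_2 + 1·M_3 = 6(Δ_2 - Δ_1) = -30
Natural end conditions: M_0 = M_3 = 0.
Hence M_0 = 0, M_1 = -94/5, M_2 = -14/5, M_3 = 0.

-18.8000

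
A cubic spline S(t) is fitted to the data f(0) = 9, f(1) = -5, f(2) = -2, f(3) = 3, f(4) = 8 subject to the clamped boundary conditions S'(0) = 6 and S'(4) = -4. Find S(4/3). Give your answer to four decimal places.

-6.4683

Write M_i for S''(x_i). With h_i = 1, 1, 1, 1 and divided differences Δ_i = -14, 3, 5, 5, the continuity of S' gives the tridiagonal system
  1·M_0 + 4·M_1 + 1·M_2 = 6(Δ_1 - Δ_0) = 102
  1·M_1 + 4·M_2 + 1·M_3 = 6(Δ_2 - Δ_1) = 12
  1·M_2 + 4·M_3 + 1·M_4 = 6(Δ_3 - Δ_2) = 0
Clamped end conditions give two more equations: 2h_0·M_0 + h_0·M_1 = 6(Δ_0 - S'(0)) = -120 and h_3·M_3 + 2h_3·M_4 = 6(S'(4) - Δ_3) = -54.
Solving the tridiagonal system: M_0 = -2377/28, M_1 = 697/14, M_2 = -49/4, M_3 = 157/14, M_4 = -913/28.
On [1, 2], S(t) = -5 - 647/56·(t - 1) + 697/28·(t - 1)² - 579/56·(t - 1)³.
With (t - 1) = 1/3: S(4/3) = -815/126.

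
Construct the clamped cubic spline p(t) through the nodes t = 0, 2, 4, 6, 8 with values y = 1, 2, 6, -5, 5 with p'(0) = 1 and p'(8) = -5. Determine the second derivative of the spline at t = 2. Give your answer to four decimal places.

4.6071

Write M_i for p''(x_i). With h_i = 2, 2, 2, 2 and divided differences Δ_i = 1/2, 2, -11/2, 5, the continuity of p' gives the tridiagonal system
  2·M_0 + 8·M_1 + 2·M_2 = 6(Δ_1 - Δ_0) = 9
  2·M_1 + 8·M_2 + 2·M_3 = 6(Δ_2 - Δ_1) = -45
  2·M_2 + 8·M_3 + 2·M_4 = 6(Δ_3 - Δ_2) = 63
Clamped end conditions give two more equations: 2h_0·M_0 + h_0·M_1 = 6(Δ_0 - p'(0)) = -3 and h_3·M_3 + 2h_3·M_4 = 6(p'(8) - Δ_3) = -60.
Hence M_0 = -171/56, M_1 = 129/28, M_2 = -87/8, M_3 = 459/28, M_4 = -1299/56.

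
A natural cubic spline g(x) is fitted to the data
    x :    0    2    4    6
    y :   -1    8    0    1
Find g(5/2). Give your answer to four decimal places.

6.8563

Let M_i = g''(x_i). Step sizes h_i = 2, 2, 2; slopes of the chords Δ_i = (y_(i+1) - y_i)/h_i = 9/2, -4, 1/2.
  2·M_0 + 8·M_1 + 2·M_2 = 6(Δ_1 - Δ_0) = -51
  2·M_1 + 8·M_2 + 2·M_3 = 6(Δ_2 - Δ_1) = 27
Natural end conditions: M_0 = M_3 = 0.
Hence M_0 = 0, M_1 = -77/10, M_2 = 53/10, M_3 = 0.
On [2, 4], g(x) = 8 - 19/30·(x - 2) - 77/20·(x - 2)² + 13/12·(x - 2)³.
With (x - 2) = 1/2: g(5/2) = 1097/160.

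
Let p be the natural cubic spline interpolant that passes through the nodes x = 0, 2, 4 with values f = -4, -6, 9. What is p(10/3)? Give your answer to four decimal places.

With M_i denoting the second derivative at x_i, h_i = 2, 2, and Δ_i = (y_(i+1) − y_i)/h_i = -1, 15/2:
  2·M_0 + 8·M_1 + 2·M_2 = 6(Δ_1 - Δ_0) = 51
Natural end conditions: M_0 = M_2 = 0.
Solving the tridiagonal system: M_0 = 0, M_1 = 51/8, M_2 = 0.
On [2, 4], p(x) = -6 + 13/4·(x - 2) + 51/16·(x - 2)² - 17/32·(x - 2)³.
With (x - 2) = 4/3: p(10/3) = 74/27.

2.7407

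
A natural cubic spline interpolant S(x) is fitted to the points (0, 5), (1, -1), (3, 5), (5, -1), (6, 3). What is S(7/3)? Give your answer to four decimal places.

Write m_i for S''(x_i). With h_i = 1, 2, 2, 1 and divided differences Δ_i = -6, 3, -3, 4, the continuity of S' gives the tridiagonal system
  1·m_0 + 6·m_1 + 2·m_2 = 6(Δ_1 - Δ_0) = 54
  2·m_1 + 8·m_2 + 2·m_3 = 6(Δ_2 - Δ_1) = -36
  2·m_2 + 6·m_3 + 1·m_4 = 6(Δ_3 - Δ_2) = 42
Natural end conditions: m_0 = m_4 = 0.
Solving: m_0 = 0, m_1 = 62/5, m_2 = -51/5, m_3 = 52/5, m_4 = 0.
On [1, 3], S(x) = -1 - 28/15·(x - 1) + 31/5·(x - 1)² - 113/60·(x - 1)³.
With (x - 1) = 4/3: S(7/3) = 1243/405.

3.0691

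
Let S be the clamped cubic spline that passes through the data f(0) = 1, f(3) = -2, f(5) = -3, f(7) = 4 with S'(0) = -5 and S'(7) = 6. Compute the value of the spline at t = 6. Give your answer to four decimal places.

Let m_i = S''(x_i). Step sizes h_i = 3, 2, 2; slopes of the chords Δ_i = (y_(i+1) - y_i)/h_i = -1, -1/2, 7/2.
  3·m_0 + 10·m_1 + 2·m_2 = 6(Δ_1 - Δ_0) = 3
  2·m_1 + 8·m_2 + 2·m_3 = 6(Δ_2 - Δ_1) = 24
Clamped end conditions give two more equations: 2h_0·m_0 + h_0·m_1 = 6(Δ_0 - S'(0)) = 24 and h_2·m_2 + 2h_2·m_3 = 6(S'(7) - Δ_2) = 15.
Solving: m_0 = 180/37, m_1 = -64/37, m_2 = 211/74, m_3 = 86/37.
On [5, 7], S(t) = -3 + 61/74·(t - 5) + 211/148·(t - 5)² - 13/296·(t - 5)³.
With (t - 5) = 1: S(6) = -235/296.

-0.7939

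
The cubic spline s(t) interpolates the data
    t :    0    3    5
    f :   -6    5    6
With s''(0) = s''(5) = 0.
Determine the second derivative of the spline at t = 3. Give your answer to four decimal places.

With σ_i denoting the second derivative at x_i, h_i = 3, 2, and Δ_i = (y_(i+1) − y_i)/h_i = 11/3, 1/2:
  3·σ_0 + 10·σ_1 + 2·σ_2 = 6(Δ_1 - Δ_0) = -19
Natural end conditions: σ_0 = σ_2 = 0.
Solving: σ_0 = 0, σ_1 = -19/10, σ_2 = 0.

-1.9000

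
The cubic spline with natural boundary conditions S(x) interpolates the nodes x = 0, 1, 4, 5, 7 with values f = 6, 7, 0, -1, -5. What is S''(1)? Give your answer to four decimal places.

Put σ_i = S'' at the i-th knot. Here h = (1, 3, 1, 2) and Δ = (1, -7/3, -1, -2), so the interior equations h_(i-1)·σ_(i-1) + 2(h_(i-1)+h_i)·σ_i + h_i·σ_(i+1) = 6(Δ_i − Δ_(i-1)) read
  1·σ_0 + 8·σ_1 + 3·σ_2 = 6(Δ_1 - Δ_0) = -20
  3·σ_1 + 8·σ_2 + 1·σ_3 = 6(Δ_2 - Δ_1) = 8
  1·σ_2 + 6·σ_3 + 2·σ_4 = 6(Δ_3 - Δ_2) = -6
Natural end conditions: σ_0 = σ_4 = 0.
Forward elimination and back-substitution give σ_0 = 0, σ_1 = -551/161, σ_2 = 396/161, σ_3 = -227/161, σ_4 = 0.

-3.4224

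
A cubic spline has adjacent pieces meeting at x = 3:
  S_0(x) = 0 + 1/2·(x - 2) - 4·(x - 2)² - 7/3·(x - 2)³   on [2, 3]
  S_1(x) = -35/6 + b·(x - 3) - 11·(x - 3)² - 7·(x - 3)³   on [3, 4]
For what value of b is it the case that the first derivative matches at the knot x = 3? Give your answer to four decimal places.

-14.5000

S_0'(x) = 1/2 - 8·(x - 2) - 7·(x - 2)², so S_0'(3) = -29/2. On the right, S_1'(3) = b, so b = -29/2.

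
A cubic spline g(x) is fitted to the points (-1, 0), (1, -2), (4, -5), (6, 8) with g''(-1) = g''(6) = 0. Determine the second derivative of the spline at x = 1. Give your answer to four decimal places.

Write m_i for g''(x_i). With h_i = 2, 3, 2 and divided differences Δ_i = -1, -1, 13/2, the continuity of g' gives the tridiagonal system
  2·m_0 + 10·m_1 + 3·m_2 = 6(Δ_1 - Δ_0) = 0
  3·m_1 + 10·m_2 + 2·m_3 = 6(Δ_2 - Δ_1) = 45
Natural end conditions: m_0 = m_3 = 0.
Hence m_0 = 0, m_1 = -135/91, m_2 = 450/91, m_3 = 0.

-1.4835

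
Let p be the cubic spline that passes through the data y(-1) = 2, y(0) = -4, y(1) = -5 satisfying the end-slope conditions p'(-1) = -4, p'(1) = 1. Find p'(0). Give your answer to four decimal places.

-4.5000

Put σ_i = p'' at the i-th knot. Here h = (1, 1) and Δ = (-6, -1), so the interior equations h_(i-1)·σ_(i-1) + 2(h_(i-1)+h_i)·σ_i + h_i·σ_(i+1) = 6(Δ_i − Δ_(i-1)) read
  1·σ_0 + 4·σ_1 + 1·σ_2 = 6(Δ_1 - Δ_0) = 30
Clamped end conditions give two more equations: 2h_0·σ_0 + h_0·σ_1 = 6(Δ_0 - p'(-1)) = -12 and h_1·σ_1 + 2h_1·σ_2 = 6(p'(1) - Δ_1) = 12.
Hence σ_0 = -11, σ_1 = 10, σ_2 = 1.
On [0, 1], p'(x) = b_1 + 2c_1·x + 3d_1·x² with b_1 = Δ_1 - h_1(2σ_1 + σ_2)/6 = -9/2, c_1 = σ_1/2 = 5, d_1 = (σ_2 - σ_1)/(6h_1) = -3/2. So p'(0) = -9/2.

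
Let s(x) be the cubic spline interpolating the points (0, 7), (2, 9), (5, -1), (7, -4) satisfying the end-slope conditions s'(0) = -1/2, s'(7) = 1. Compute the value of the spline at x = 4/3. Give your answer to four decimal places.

Let M_i = s''(x_i). Step sizes h_i = 2, 3, 2; slopes of the chords Δ_i = (y_(i+1) - y_i)/h_i = 1, -10/3, -3/2.
  2·M_0 + 10·M_1 + 3·M_2 = 6(Δ_1 - Δ_0) = -26
  3·M_1 + 10·M_2 + 2·M_3 = 6(Δ_2 - Δ_1) = 11
Clamped end conditions give two more equations: 2h_0·M_0 + h_0·M_1 = 6(Δ_0 - s'(0)) = 9 and h_2·M_2 + 2h_2·M_3 = 6(s'(7) - Δ_2) = 15.
Hence M_0 = 203/48, M_1 = -95/24, M_2 = 41/24, M_3 = 139/48.
On [0, 2], s(x) = 7 - 1/2·x + 203/96·x² - 131/192·x³.
With x = 4/3: s(4/3) = 1373/162.

8.4753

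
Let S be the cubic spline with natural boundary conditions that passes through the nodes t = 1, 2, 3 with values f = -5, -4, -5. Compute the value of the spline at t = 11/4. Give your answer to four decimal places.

Let σ_i = S''(x_i). Step sizes h_i = 1, 1; slopes of the chords Δ_i = (y_(i+1) - y_i)/h_i = 1, -1.
  1·σ_0 + 4·σ_1 + 1·σ_2 = 6(Δ_1 - Δ_0) = -12
Natural end conditions: σ_0 = σ_2 = 0.
Forward elimination and back-substitution give σ_0 = 0, σ_1 = -3, σ_2 = 0.
On [2, 3], S(t) = -4 + 0·(t - 2) - 3/2·(t - 2)² + 1/2·(t - 2)³.
With (t - 2) = 3/4: S(11/4) = -593/128.

-4.6328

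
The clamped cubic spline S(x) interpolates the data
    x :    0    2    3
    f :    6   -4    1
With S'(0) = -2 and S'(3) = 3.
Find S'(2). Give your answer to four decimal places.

1.8333

Write m_i for S''(x_i). With h_i = 2, 1 and divided differences Δ_i = -5, 5, the continuity of S' gives the tridiagonal system
  2·m_0 + 6·m_1 + 1·m_2 = 6(Δ_1 - Δ_0) = 60
Clamped end conditions give two more equations: 2h_0·m_0 + h_0·m_1 = 6(Δ_0 - S'(0)) = -18 and h_1·m_1 + 2h_1·m_2 = 6(S'(3) - Δ_1) = -12.
Hence m_0 = -77/6, m_1 = 50/3, m_2 = -43/3.
On [2, 3], S'(x) = b_1 + 2c_1·(x - 2) + 3d_1·(x - 2)² with b_1 = Δ_1 - h_1(2m_1 + m_2)/6 = 11/6, c_1 = m_1/2 = 25/3, d_1 = (m_2 - m_1)/(6h_1) = -31/6. So S'(2) = 11/6.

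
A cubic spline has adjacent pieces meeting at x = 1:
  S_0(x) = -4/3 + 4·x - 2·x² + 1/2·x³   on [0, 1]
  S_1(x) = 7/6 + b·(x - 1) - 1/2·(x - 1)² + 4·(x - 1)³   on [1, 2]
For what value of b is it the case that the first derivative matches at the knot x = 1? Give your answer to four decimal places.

S_0'(x) = 4 - 4·x + 3/2·x², so S_0'(1) = 3/2. On the right, S_1'(1) = b, so b = 3/2.

1.5000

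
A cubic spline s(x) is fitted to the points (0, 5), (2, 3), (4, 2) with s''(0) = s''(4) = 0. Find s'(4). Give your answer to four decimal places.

Write σ_i for s''(x_i). With h_i = 2, 2 and divided differences Δ_i = -1, -1/2, the continuity of s' gives the tridiagonal system
  2·σ_0 + 8·σ_1 + 2·σ_2 = 6(Δ_1 - Δ_0) = 3
Natural end conditions: σ_0 = σ_2 = 0.
Solving the tridiagonal system: σ_0 = 0, σ_1 = 3/8, σ_2 = 0.
On [2, 4], s'(x) = b_1 + 2c_1·(x - 2) + 3d_1·(x - 2)² with b_1 = Δ_1 - h_1(2σ_1 + σ_2)/6 = -3/4, c_1 = σ_1/2 = 3/16, d_1 = (σ_2 - σ_1)/(6h_1) = -1/32. So s'(4) = -3/8.

-0.3750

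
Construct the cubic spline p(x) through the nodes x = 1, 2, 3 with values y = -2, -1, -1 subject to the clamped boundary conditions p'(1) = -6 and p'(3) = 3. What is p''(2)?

Write M_i for p''(x_i). With h_i = 1, 1 and divided differences Δ_i = 1, 0, the continuity of p' gives the tridiagonal system
  1·M_0 + 4·M_1 + 1·M_2 = 6(Δ_1 - Δ_0) = -6
Clamped end conditions give two more equations: 2h_0·M_0 + h_0·M_1 = 6(Δ_0 - p'(1)) = 42 and h_1·M_1 + 2h_1·M_2 = 6(p'(3) - Δ_1) = 18.
Solving: M_0 = 27, M_1 = -12, M_2 = 15.

-12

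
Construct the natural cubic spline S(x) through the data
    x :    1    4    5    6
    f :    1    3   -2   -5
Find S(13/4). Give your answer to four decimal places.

Let m_i = S''(x_i). Step sizes h_i = 3, 1, 1; slopes of the chords Δ_i = (y_(i+1) - y_i)/h_i = 2/3, -5, -3.
  3·m_0 + 8·m_1 + 1·m_2 = 6(Δ_1 - Δ_0) = -34
  1·m_1 + 4·m_2 + 1·m_3 = 6(Δ_2 - Δ_1) = 12
Natural end conditions: m_0 = m_3 = 0.
Solving the tridiagonal system: m_0 = 0, m_1 = -148/31, m_2 = 130/31, m_3 = 0.
On [1, 4], S(x) = 1 + 284/93·(x - 1) + 0·(x - 1)² - 74/279·(x - 1)³.
With (x - 1) = 9/4: S(13/4) = 4811/992.

4.8498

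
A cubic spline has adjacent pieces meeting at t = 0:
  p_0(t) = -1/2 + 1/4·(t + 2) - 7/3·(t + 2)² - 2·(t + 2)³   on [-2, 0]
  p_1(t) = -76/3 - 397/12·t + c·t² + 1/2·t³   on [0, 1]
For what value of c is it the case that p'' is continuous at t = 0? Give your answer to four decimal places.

-14.3333

p_0''(t) = -14/3 - 12·(t + 2), so p_0''(0) = -86/3. On the right, p_1''(0) = 2c, so c = -43/3.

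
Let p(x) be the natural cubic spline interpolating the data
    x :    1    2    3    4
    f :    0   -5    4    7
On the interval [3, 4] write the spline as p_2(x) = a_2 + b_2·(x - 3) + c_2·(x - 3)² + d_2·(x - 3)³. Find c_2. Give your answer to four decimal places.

With σ_i denoting the second derivative at x_i, h_i = 1, 1, 1, and Δ_i = (y_(i+1) − y_i)/h_i = -5, 9, 3:
  1·σ_0 + 4·σ_1 + 1·σ_2 = 6(Δ_1 - Δ_0) = 84
  1·σ_1 + 4·σ_2 + 1·σ_3 = 6(Δ_2 - Δ_1) = -36
Natural end conditions: σ_0 = σ_3 = 0.
Solving the tridiagonal system: σ_0 = 0, σ_1 = 124/5, σ_2 = -76/5, σ_3 = 0.
On [3, 4], with p_2(x) = a_2 + b_2·(x - 3) + c_2·(x - 3)² + d_2·(x - 3)³: c_2 = σ_2/2 = -38/5, d_2 = (σ_3 - σ_2)/(6h_2) = 38/15, b_2 = Δ_2 - h_2(2σ_2 + σ_3)/6 = 121/15.

-7.6000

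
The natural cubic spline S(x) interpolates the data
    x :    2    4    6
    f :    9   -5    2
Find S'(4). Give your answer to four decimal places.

-1.7500

Write M_i for S''(x_i). With h_i = 2, 2 and divided differences Δ_i = -7, 7/2, the continuity of S' gives the tridiagonal system
  2·M_0 + 8·M_1 + 2·M_2 = 6(Δ_1 - Δ_0) = 63
Natural end conditions: M_0 = M_2 = 0.
Hence M_0 = 0, M_1 = 63/8, M_2 = 0.
On [4, 6], S'(x) = b_1 + 2c_1·(x - 4) + 3d_1·(x - 4)² with b_1 = Δ_1 - h_1(2M_1 + M_2)/6 = -7/4, c_1 = M_1/2 = 63/16, d_1 = (M_2 - M_1)/(6h_1) = -21/32. So S'(4) = -7/4.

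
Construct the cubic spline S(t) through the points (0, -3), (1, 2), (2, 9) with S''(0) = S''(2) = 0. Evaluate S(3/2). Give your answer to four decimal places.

With M_i denoting the second derivative at x_i, h_i = 1, 1, and Δ_i = (y_(i+1) − y_i)/h_i = 5, 7:
  1·M_0 + 4·M_1 + 1·M_2 = 6(Δ_1 - Δ_0) = 12
Natural end conditions: M_0 = M_2 = 0.
Forward elimination and back-substitution give M_0 = 0, M_1 = 3, M_2 = 0.
On [1, 2], S(t) = 2 + 6·(t - 1) + 3/2·(t - 1)² - 1/2·(t - 1)³.
With (t - 1) = 1/2: S(3/2) = 85/16.

5.3125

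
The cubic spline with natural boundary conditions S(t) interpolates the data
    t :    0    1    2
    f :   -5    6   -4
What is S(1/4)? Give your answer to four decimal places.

Put M_i = S'' at the i-th knot. Here h = (1, 1) and Δ = (11, -10), so the interior equations h_(i-1)·M_(i-1) + 2(h_(i-1)+h_i)·M_i + h_i·M_(i+1) = 6(Δ_i − Δ_(i-1)) read
  1·M_0 + 4·M_1 + 1·M_2 = 6(Δ_1 - Δ_0) = -126
Natural end conditions: M_0 = M_2 = 0.
Hence M_0 = 0, M_1 = -63/2, M_2 = 0.
On [0, 1], S(t) = -5 + 65/4·t + 0·t² - 21/4·t³.
With t = 1/4: S(1/4) = -261/256.

-1.0195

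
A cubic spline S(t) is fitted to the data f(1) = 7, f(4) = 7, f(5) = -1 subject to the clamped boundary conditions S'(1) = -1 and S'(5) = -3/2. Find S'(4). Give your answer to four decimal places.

-8.3125

Put M_i = S'' at the i-th knot. Here h = (3, 1) and Δ = (0, -8), so the interior equations h_(i-1)·M_(i-1) + 2(h_(i-1)+h_i)·M_i + h_i·M_(i+1) = 6(Δ_i − Δ_(i-1)) read
  3·M_0 + 8·M_1 + 1·M_2 = 6(Δ_1 - Δ_0) = -48
Clamped end conditions give two more equations: 2h_0·M_0 + h_0·M_1 = 6(Δ_0 - S'(1)) = 6 and h_1·M_1 + 2h_1·M_2 = 6(S'(5) - Δ_1) = 39.
Forward elimination and back-substitution give M_0 = 55/8, M_1 = -47/4, M_2 = 203/8.
On [4, 5], S'(t) = b_1 + 2c_1·(t - 4) + 3d_1·(t - 4)² with b_1 = Δ_1 - h_1(2M_1 + M_2)/6 = -133/16, c_1 = M_1/2 = -47/8, d_1 = (M_2 - M_1)/(6h_1) = 99/16. So S'(4) = -133/16.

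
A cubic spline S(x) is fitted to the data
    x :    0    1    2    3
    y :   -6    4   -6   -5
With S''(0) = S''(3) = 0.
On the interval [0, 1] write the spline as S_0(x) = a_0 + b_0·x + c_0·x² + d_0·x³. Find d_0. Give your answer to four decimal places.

-6.0667

Write m_i for S''(x_i). With h_i = 1, 1, 1 and divided differences Δ_i = 10, -10, 1, the continuity of S' gives the tridiagonal system
  1·m_0 + 4·m_1 + 1·m_2 = 6(Δ_1 - Δ_0) = -120
  1·m_1 + 4·m_2 + 1·m_3 = 6(Δ_2 - Δ_1) = 66
Natural end conditions: m_0 = m_3 = 0.
Solving: m_0 = 0, m_1 = -182/5, m_2 = 128/5, m_3 = 0.
On [0, 1], with S_0(x) = a_0 + b_0·x + c_0·x² + d_0·x³: c_0 = m_0/2 = 0, d_0 = (m_1 - m_0)/(6h_0) = -91/15, b_0 = Δ_0 - h_0(2m_0 + m_1)/6 = 241/15.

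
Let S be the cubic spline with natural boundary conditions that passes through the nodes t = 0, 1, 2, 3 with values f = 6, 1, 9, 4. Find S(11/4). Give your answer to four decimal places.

6.2656

With σ_i denoting the second derivative at x_i, h_i = 1, 1, 1, and Δ_i = (y_(i+1) − y_i)/h_i = -5, 8, -5:
  1·σ_0 + 4·σ_1 + 1·σ_2 = 6(Δ_1 - Δ_0) = 78
  1·σ_1 + 4·σ_2 + 1·σ_3 = 6(Δ_2 - Δ_1) = -78
Natural end conditions: σ_0 = σ_3 = 0.
Solving: σ_0 = 0, σ_1 = 26, σ_2 = -26, σ_3 = 0.
On [2, 3], S(t) = 9 + 11/3·(t - 2) - 13·(t - 2)² + 13/3·(t - 2)³.
With (t - 2) = 3/4: S(11/4) = 401/64.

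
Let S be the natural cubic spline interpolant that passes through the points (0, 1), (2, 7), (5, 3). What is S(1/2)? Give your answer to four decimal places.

Let m_i = S''(x_i). Step sizes h_i = 2, 3; slopes of the chords Δ_i = (y_(i+1) - y_i)/h_i = 3, -4/3.
  2·m_0 + 10·m_1 + 3·m_2 = 6(Δ_1 - Δ_0) = -26
Natural end conditions: m_0 = m_2 = 0.
Solving: m_0 = 0, m_1 = -13/5, m_2 = 0.
On [0, 2], S(x) = 1 + 58/15·x + 0·x² - 13/60·x³.
With x = 1/2: S(1/2) = 93/32.

2.9063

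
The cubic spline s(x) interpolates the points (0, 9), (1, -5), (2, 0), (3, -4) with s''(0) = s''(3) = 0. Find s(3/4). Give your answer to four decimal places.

Let M_i = s''(x_i). Step sizes h_i = 1, 1, 1; slopes of the chords Δ_i = (y_(i+1) - y_i)/h_i = -14, 5, -4.
  1·M_0 + 4·M_1 + 1·M_2 = 6(Δ_1 - Δ_0) = 114
  1·M_1 + 4·M_2 + 1·M_3 = 6(Δ_2 - Δ_1) = -54
Natural end conditions: M_0 = M_3 = 0.
Solving: M_0 = 0, M_1 = 34, M_2 = -22, M_3 = 0.
On [0, 1], s(x) = 9 - 59/3·x + 0·x² + 17/3·x³.
With x = 3/4: s(3/4) = -215/64.

-3.3594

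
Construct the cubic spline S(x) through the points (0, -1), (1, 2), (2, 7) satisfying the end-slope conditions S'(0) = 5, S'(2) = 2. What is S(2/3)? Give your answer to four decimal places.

Write σ_i for S''(x_i). With h_i = 1, 1 and divided differences Δ_i = 3, 5, the continuity of S' gives the tridiagonal system
  1·σ_0 + 4·σ_1 + 1·σ_2 = 6(Δ_1 - Δ_0) = 12
Clamped end conditions give two more equations: 2h_0·σ_0 + h_0·σ_1 = 6(Δ_0 - S'(0)) = -12 and h_1·σ_1 + 2h_1·σ_2 = 6(S'(2) - Δ_1) = -18.
Hence σ_0 = -21/2, σ_1 = 9, σ_2 = -27/2.
On [0, 1], S(x) = -1 + 5·x - 21/4·x² + 13/4·x³.
With x = 2/3: S(2/3) = 26/27.

0.9630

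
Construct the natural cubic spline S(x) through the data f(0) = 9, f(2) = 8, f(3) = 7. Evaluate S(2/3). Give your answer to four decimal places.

8.7654

Let σ_i = S''(x_i). Step sizes h_i = 2, 1; slopes of the chords Δ_i = (y_(i+1) - y_i)/h_i = -1/2, -1.
  2·σ_0 + 6·σ_1 + 1·σ_2 = 6(Δ_1 - Δ_0) = -3
Natural end conditions: σ_0 = σ_2 = 0.
Hence σ_0 = 0, σ_1 = -1/2, σ_2 = 0.
On [0, 2], S(x) = 9 - 1/3·x + 0·x² - 1/24·x³.
With x = 2/3: S(2/3) = 710/81.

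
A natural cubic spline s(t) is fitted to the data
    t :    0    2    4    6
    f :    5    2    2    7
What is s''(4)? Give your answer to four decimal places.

1.7000

Let m_i = s''(x_i). Step sizes h_i = 2, 2, 2; slopes of the chords Δ_i = (y_(i+1) - y_i)/h_i = -3/2, 0, 5/2.
  2·m_0 + 8·m_1 + 2·m_2 = 6(Δ_1 - Δ_0) = 9
  2·m_1 + 8·m_2 + 2·m_3 = 6(Δ_2 - Δ_1) = 15
Natural end conditions: m_0 = m_3 = 0.
Solving: m_0 = 0, m_1 = 7/10, m_2 = 17/10, m_3 = 0.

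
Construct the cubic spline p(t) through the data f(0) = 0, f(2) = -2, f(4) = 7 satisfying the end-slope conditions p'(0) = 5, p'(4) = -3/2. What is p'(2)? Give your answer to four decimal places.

1.7500

Put M_i = p'' at the i-th knot. Here h = (2, 2) and Δ = (-1, 9/2), so the interior equations h_(i-1)·M_(i-1) + 2(h_(i-1)+h_i)·M_i + h_i·M_(i+1) = 6(Δ_i − Δ_(i-1)) read
  2·M_0 + 8·M_1 + 2·M_2 = 6(Δ_1 - Δ_0) = 33
Clamped end conditions give two more equations: 2h_0·M_0 + h_0·M_1 = 6(Δ_0 - p'(0)) = -36 and h_1·M_1 + 2h_1·M_2 = 6(p'(4) - Δ_1) = -36.
Solving the tridiagonal system: M_0 = -59/4, M_1 = 23/2, M_2 = -59/4.
On [2, 4], p'(t) = b_1 + 2c_1·(t - 2) + 3d_1·(t - 2)² with b_1 = Δ_1 - h_1(2M_1 + M_2)/6 = 7/4, c_1 = M_1/2 = 23/4, d_1 = (M_2 - M_1)/(6h_1) = -35/16. So p'(2) = 7/4.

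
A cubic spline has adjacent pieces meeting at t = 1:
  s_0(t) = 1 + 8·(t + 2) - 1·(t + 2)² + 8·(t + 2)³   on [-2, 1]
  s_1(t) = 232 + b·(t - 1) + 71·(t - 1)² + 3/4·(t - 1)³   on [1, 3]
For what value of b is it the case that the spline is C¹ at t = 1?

218

s_0'(t) = 8 - 2·(t + 2) + 24·(t + 2)², so s_0'(1) = 218. On the right, s_1'(1) = b, so b = 218.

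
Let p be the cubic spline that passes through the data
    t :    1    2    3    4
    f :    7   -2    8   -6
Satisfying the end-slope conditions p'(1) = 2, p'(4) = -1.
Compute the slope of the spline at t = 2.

Let σ_i = p''(x_i). Step sizes h_i = 1, 1, 1; slopes of the chords Δ_i = (y_(i+1) - y_i)/h_i = -9, 10, -14.
  1·σ_0 + 4·σ_1 + 1·σ_2 = 6(Δ_1 - Δ_0) = 114
  1·σ_1 + 4·σ_2 + 1·σ_3 = 6(Δ_2 - Δ_1) = -144
Clamped end conditions give two more equations: 2h_0·σ_0 + h_0·σ_1 = 6(Δ_0 - p'(1)) = -66 and h_2·σ_2 + 2h_2·σ_3 = 6(p'(4) - Δ_2) = 78.
Solving the tridiagonal system: σ_0 = -64, σ_1 = 62, σ_2 = -70, σ_3 = 74.
On [2, 3], p'(t) = b_1 + 2c_1·(t - 2) + 3d_1·(t - 2)² with b_1 = Δ_1 - h_1(2σ_1 + σ_2)/6 = 1, c_1 = σ_1/2 = 31, d_1 = (σ_2 - σ_1)/(6h_1) = -22. So p'(2) = 1.

1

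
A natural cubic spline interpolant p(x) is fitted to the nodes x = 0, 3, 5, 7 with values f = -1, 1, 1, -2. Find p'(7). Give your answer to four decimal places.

-1.8596

Write m_i for p''(x_i). With h_i = 3, 2, 2 and divided differences Δ_i = 2/3, 0, -3/2, the continuity of p' gives the tridiagonal system
  3·m_0 + 10·m_1 + 2·m_2 = 6(Δ_1 - Δ_0) = -4
  2·m_1 + 8·m_2 + 2·m_3 = 6(Δ_2 - Δ_1) = -9
Natural end conditions: m_0 = m_3 = 0.
Solving: m_0 = 0, m_1 = -7/38, m_2 = -41/38, m_3 = 0.
On [5, 7], p'(x) = b_2 + 2c_2·(x - 5) + 3d_2·(x - 5)² with b_2 = Δ_2 - h_2(2m_2 + m_3)/6 = -89/114, c_2 = m_2/2 = -41/76, d_2 = (m_3 - m_2)/(6h_2) = 41/456. So p'(7) = -106/57.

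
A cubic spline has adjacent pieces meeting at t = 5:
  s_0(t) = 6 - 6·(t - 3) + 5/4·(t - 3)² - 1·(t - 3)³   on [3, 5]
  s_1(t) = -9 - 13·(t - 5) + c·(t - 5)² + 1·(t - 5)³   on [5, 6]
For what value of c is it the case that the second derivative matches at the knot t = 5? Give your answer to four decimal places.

s_0''(t) = 5/2 - 6·(t - 3), so s_0''(5) = -19/2. On the right, s_1''(5) = 2c, so c = -19/4.

-4.7500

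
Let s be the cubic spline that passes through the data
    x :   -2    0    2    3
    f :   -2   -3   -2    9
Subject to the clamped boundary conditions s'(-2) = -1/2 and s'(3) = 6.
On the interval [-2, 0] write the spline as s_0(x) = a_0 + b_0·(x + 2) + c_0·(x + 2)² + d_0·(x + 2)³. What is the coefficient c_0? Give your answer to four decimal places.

Put m_i = s'' at the i-th knot. Here h = (2, 2, 1) and Δ = (-1/2, 1/2, 11), so the interior equations h_(i-1)·m_(i-1) + 2(h_(i-1)+h_i)·m_i + h_i·m_(i+1) = 6(Δ_i − Δ_(i-1)) read
  2·m_0 + 8·m_1 + 2·m_2 = 6(Δ_1 - Δ_0) = 6
  2·m_1 + 6·m_2 + 1·m_3 = 6(Δ_2 - Δ_1) = 63
Clamped end conditions give two more equations: 2h_0·m_0 + h_0·m_1 = 6(Δ_0 - s'(-2)) = 0 and h_2·m_2 + 2h_2·m_3 = 6(s'(3) - Δ_2) = -30.
Forward elimination and back-substitution give m_0 = 41/23, m_1 = -82/23, m_2 = 356/23, m_3 = -523/23.
On [-2, 0], with s_0(x) = a_0 + b_0·(x + 2) + c_0·(x + 2)² + d_0·(x + 2)³: c_0 = m_0/2 = 41/46, d_0 = (m_1 - m_0)/(6h_0) = -41/92, b_0 = Δ_0 - h_0(2m_0 + m_1)/6 = -1/2.

0.8913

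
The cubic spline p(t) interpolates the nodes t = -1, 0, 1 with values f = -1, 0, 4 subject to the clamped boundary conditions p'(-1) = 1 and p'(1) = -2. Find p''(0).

Write M_i for p''(x_i). With h_i = 1, 1 and divided differences Δ_i = 1, 4, the continuity of p' gives the tridiagonal system
  1·M_0 + 4·M_1 + 1·M_2 = 6(Δ_1 - Δ_0) = 18
Clamped end conditions give two more equations: 2h_0·M_0 + h_0·M_1 = 6(Δ_0 - p'(-1)) = 0 and h_1·M_1 + 2h_1·M_2 = 6(p'(1) - Δ_1) = -36.
Solving: M_0 = -6, M_1 = 12, M_2 = -24.

12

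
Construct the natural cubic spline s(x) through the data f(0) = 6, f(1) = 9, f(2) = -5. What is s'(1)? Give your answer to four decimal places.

-5.5000

Put M_i = s'' at the i-th knot. Here h = (1, 1) and Δ = (3, -14), so the interior equations h_(i-1)·M_(i-1) + 2(h_(i-1)+h_i)·M_i + h_i·M_(i+1) = 6(Δ_i − Δ_(i-1)) read
  1·M_0 + 4·M_1 + 1·M_2 = 6(Δ_1 - Δ_0) = -102
Natural end conditions: M_0 = M_2 = 0.
Solving: M_0 = 0, M_1 = -51/2, M_2 = 0.
On [1, 2], s'(x) = b_1 + 2c_1·(x - 1) + 3d_1·(x - 1)² with b_1 = Δ_1 - h_1(2M_1 + M_2)/6 = -11/2, c_1 = M_1/2 = -51/4, d_1 = (M_2 - M_1)/(6h_1) = 17/4. So s'(1) = -11/2.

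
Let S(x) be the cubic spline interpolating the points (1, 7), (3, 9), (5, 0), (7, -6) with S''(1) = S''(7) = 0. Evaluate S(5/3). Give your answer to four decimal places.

8.5951

Let M_i = S''(x_i). Step sizes h_i = 2, 2, 2; slopes of the chords Δ_i = (y_(i+1) - y_i)/h_i = 1, -9/2, -3.
  2·M_0 + 8·M_1 + 2·M_2 = 6(Δ_1 - Δ_0) = -33
  2·M_1 + 8·M_2 + 2·M_3 = 6(Δ_2 - Δ_1) = 9
Natural end conditions: M_0 = M_3 = 0.
Solving the tridiagonal system: M_0 = 0, M_1 = -47/10, M_2 = 23/10, M_3 = 0.
On [1, 3], S(x) = 7 + 77/30·(x - 1) + 0·(x - 1)² - 47/120·(x - 1)³.
With (x - 1) = 2/3: S(5/3) = 3481/405.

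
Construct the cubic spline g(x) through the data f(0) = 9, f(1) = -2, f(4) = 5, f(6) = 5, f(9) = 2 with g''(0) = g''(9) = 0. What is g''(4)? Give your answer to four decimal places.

-5.0501

With σ_i denoting the second derivative at x_i, h_i = 1, 3, 2, 3, and Δ_i = (y_(i+1) − y_i)/h_i = -11, 7/3, 0, -1:
  1·σ_0 + 8·σ_1 + 3·σ_2 = 6(Δ_1 - Δ_0) = 80
  3·σ_1 + 10·σ_2 + 2·σ_3 = 6(Δ_2 - Δ_1) = -14
  2·σ_2 + 10·σ_3 + 3·σ_4 = 6(Δ_3 - Δ_2) = -6
Natural end conditions: σ_0 = σ_4 = 0.
Solving the tridiagonal system: σ_0 = 0, σ_1 = 1344/113, σ_2 = -1712/339, σ_3 = 139/339, σ_4 = 0.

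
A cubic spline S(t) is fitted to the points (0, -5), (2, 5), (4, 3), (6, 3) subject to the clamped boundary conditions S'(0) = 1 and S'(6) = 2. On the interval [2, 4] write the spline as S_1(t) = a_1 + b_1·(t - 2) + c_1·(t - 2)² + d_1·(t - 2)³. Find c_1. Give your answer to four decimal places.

With m_i denoting the second derivative at x_i, h_i = 2, 2, 2, and Δ_i = (y_(i+1) − y_i)/h_i = 5, -1, 0:
  2·m_0 + 8·m_1 + 2·m_2 = 6(Δ_1 - Δ_0) = -36
  2·m_1 + 8·m_2 + 2·m_3 = 6(Δ_2 - Δ_1) = 6
Clamped end conditions give two more equations: 2h_0·m_0 + h_0·m_1 = 6(Δ_0 - S'(0)) = 24 and h_2·m_2 + 2h_2·m_3 = 6(S'(6) - Δ_2) = 12.
Hence m_0 = 146/15, m_1 = -112/15, m_2 = 32/15, m_3 = 29/15.
On [2, 4], with S_1(t) = a_1 + b_1·(t - 2) + c_1·(t - 2)² + d_1·(t - 2)³: c_1 = m_1/2 = -56/15, d_1 = (m_2 - m_1)/(6h_1) = 4/5, b_1 = Δ_1 - h_1(2m_1 + m_2)/6 = 49/15.

-3.7333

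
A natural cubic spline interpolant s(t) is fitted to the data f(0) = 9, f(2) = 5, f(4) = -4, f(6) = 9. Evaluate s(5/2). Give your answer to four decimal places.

With M_i denoting the second derivative at x_i, h_i = 2, 2, 2, and Δ_i = (y_(i+1) − y_i)/h_i = -2, -9/2, 13/2:
  2·M_0 + 8·M_1 + 2·M_2 = 6(Δ_1 - Δ_0) = -15
  2·M_1 + 8·M_2 + 2·M_3 = 6(Δ_2 - Δ_1) = 66
Natural end conditions: M_0 = M_3 = 0.
Forward elimination and back-substitution give M_0 = 0, M_1 = -21/5, M_2 = 93/10, M_3 = 0.
On [2, 4], s(t) = 5 - 24/5·(t - 2) - 21/10·(t - 2)² + 9/8·(t - 2)³.
With (t - 2) = 1/2: s(5/2) = 709/320.

2.2156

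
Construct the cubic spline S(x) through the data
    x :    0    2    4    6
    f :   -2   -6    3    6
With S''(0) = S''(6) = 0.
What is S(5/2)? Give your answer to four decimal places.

With m_i denoting the second derivative at x_i, h_i = 2, 2, 2, and Δ_i = (y_(i+1) − y_i)/h_i = -2, 9/2, 3/2:
  2·m_0 + 8·m_1 + 2·m_2 = 6(Δ_1 - Δ_0) = 39
  2·m_1 + 8·m_2 + 2·m_3 = 6(Δ_2 - Δ_1) = -18
Natural end conditions: m_0 = m_3 = 0.
Forward elimination and back-substitution give m_0 = 0, m_1 = 29/5, m_2 = -37/10, m_3 = 0.
On [2, 4], S(x) = -6 + 28/15·(x - 2) + 29/10·(x - 2)² - 19/24·(x - 2)³.
With (x - 2) = 1/2: S(5/2) = -1421/320.

-4.4406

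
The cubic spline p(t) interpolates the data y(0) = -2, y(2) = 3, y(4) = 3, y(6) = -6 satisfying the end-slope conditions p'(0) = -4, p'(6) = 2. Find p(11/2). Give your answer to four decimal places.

Put σ_i = p'' at the i-th knot. Here h = (2, 2, 2) and Δ = (5/2, 0, -9/2), so the interior equations h_(i-1)·σ_(i-1) + 2(h_(i-1)+h_i)·σ_i + h_i·σ_(i+1) = 6(Δ_i − Δ_(i-1)) read
  2·σ_0 + 8·σ_1 + 2·σ_2 = 6(Δ_1 - Δ_0) = -15
  2·σ_1 + 8·σ_2 + 2·σ_3 = 6(Δ_2 - Δ_1) = -27
Clamped end conditions give two more equations: 2h_0·σ_0 + h_0·σ_1 = 6(Δ_0 - p'(0)) = 39 and h_2·σ_2 + 2h_2·σ_3 = 6(p'(6) - Δ_2) = 39.
Solving: σ_0 = 57/5, σ_1 = -33/10, σ_2 = -57/10, σ_3 = 63/5.
On [4, 6], p(t) = 3 - 49/10·(t - 4) - 57/20·(t - 4)² + 61/40·(t - 4)³.
With (t - 4) = 3/2: p(11/2) = -1797/320.

-5.6156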